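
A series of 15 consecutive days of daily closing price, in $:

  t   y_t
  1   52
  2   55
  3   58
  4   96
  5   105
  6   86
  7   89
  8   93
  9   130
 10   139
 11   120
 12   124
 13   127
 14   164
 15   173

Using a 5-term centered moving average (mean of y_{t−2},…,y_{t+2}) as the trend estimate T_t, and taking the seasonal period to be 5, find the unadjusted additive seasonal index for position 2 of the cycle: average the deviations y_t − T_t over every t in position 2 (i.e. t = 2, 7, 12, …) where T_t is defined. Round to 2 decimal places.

-11.20

Season position 2 occurs at t = 7, 12 (where T_t is defined).
t=7: T_7 = 100.6000; y_7 − T_7 = 89 − 100.6000 = -11.6000
t=12: T_12 = 134.8000; y_12 − T_12 = 124 − 134.8000 = -10.8000
Mean deviation: (-11.6000 + -10.8000) / 2 = -11.20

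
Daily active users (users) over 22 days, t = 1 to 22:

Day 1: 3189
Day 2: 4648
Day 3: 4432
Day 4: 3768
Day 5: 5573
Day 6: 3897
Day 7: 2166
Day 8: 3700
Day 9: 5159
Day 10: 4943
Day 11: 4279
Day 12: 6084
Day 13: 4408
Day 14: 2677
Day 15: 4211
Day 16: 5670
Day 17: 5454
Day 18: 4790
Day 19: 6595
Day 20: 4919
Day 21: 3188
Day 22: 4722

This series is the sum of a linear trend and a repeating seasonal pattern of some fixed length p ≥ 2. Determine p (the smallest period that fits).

First differences y_{t+1} − y_t: 1459, -216, -664, 1805, -1676, -1731, 1534, 1459, -216, -664, 1805, -1676, -1731, 1534, 1459, -216, …
The difference pattern repeats every 7 terms and not for any smaller step, so p = 7.

7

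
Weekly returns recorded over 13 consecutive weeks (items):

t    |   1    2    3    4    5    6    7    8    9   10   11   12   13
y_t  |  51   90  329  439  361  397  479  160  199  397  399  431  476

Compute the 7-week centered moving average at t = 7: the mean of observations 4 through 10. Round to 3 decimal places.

347.429

Sum of periods 4–10: 439 + 361 + 397 + 479 + 160 + 199 + 397 = 2432
Divide by 7: 2432 / 7 = 347.429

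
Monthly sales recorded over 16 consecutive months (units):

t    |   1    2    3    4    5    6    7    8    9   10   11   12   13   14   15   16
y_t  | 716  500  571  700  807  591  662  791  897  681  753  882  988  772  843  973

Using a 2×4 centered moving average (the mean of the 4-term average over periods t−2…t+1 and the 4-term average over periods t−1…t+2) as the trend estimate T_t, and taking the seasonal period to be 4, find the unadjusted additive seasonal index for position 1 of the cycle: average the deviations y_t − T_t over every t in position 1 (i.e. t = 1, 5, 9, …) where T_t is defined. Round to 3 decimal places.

128.083

Season position 1 occurs at t = 5, 9, 13 (where T_t is defined).
t=5: T_5 = 678.62500; y_5 − T_5 = 807 − 678.62500 = 128.37500
t=9: T_9 = 769.12500; y_9 − T_9 = 897 − 769.12500 = 127.87500
t=13: T_13 = 860.00000; y_13 − T_13 = 988 − 860.00000 = 128.00000
Mean deviation: (128.37500 + 127.87500 + 128.00000) / 3 = 128.083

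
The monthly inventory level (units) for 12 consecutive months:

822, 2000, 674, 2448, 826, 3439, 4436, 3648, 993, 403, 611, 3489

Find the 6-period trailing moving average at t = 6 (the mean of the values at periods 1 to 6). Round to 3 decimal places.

Sum of periods 1–6: 822 + 2000 + 674 + 2448 + 826 + 3439 = 10209
Divide by 6: 10209 / 6 = 1701.500

1701.500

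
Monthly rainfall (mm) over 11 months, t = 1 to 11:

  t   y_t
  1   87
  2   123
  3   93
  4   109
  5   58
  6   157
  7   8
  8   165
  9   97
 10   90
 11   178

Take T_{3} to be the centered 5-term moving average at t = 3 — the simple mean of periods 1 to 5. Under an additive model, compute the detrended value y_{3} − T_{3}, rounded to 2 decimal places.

-1.00

Trend T_3 = (87 + 123 + 93 + 109 + 58) / 5 = 470/5 = 94.0000
Detrended value: 93 − 94.0000 = -1.00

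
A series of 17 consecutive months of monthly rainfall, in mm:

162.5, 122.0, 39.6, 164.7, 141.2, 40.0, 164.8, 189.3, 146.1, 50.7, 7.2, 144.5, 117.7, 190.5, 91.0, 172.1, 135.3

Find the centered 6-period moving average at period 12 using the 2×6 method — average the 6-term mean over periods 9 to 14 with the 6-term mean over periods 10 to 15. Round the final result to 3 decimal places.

104.858

Sum over 9–14: 146.1 + 50.7 + 7.2 + 144.5 + 117.7 + 190.5 = 656.7
Sum over 10–15: 50.7 + 7.2 + 144.5 + 117.7 + 190.5 + 91.0 = 601.6
CMA at t=12 = (656.7 + 601.6) / (2·6) = 1258.3 / 12 = 104.858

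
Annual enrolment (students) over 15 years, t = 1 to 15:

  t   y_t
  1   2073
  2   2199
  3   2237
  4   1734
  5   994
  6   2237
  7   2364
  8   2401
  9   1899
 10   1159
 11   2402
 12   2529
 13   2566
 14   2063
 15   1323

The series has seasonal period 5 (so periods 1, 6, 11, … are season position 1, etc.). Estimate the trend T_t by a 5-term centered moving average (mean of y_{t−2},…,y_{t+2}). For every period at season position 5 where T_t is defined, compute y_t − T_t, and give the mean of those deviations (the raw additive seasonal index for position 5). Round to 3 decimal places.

-919.100

Season position 5 occurs at t = 5, 10 (where T_t is defined).
t=5: T_5 = 1913.20000; y_5 − T_5 = 994 − 1913.20000 = -919.20000
t=10: T_10 = 2078.00000; y_10 − T_10 = 1159 − 2078.00000 = -919.00000
Mean deviation: (-919.20000 + -919.00000) / 2 = -919.100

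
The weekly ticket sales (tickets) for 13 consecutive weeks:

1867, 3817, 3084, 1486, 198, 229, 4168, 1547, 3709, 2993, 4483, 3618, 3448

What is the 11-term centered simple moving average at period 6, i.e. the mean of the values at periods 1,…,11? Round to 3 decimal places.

Sum of periods 1–11: 1867 + 3817 + 3084 + 1486 + 198 + 229 + 4168 + 1547 + 3709 + 2993 + 4483 = 27581
Divide by 11: 27581 / 11 = 2507.364

2507.364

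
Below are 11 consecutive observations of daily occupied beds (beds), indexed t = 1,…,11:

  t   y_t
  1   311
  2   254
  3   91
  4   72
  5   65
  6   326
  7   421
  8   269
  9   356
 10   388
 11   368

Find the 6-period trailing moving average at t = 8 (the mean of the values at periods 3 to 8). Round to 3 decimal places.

Sum of periods 3–8: 91 + 72 + 65 + 326 + 421 + 269 = 1244
Divide by 6: 1244 / 6 = 207.333

207.333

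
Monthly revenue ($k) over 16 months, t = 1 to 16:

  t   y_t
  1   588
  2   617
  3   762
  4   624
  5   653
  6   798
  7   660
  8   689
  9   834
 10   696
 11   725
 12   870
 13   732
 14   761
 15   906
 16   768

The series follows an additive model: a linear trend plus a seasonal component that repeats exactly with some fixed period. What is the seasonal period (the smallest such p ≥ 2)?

First differences y_{t+1} − y_t: 29, 145, -138, 29, 145, -138, 29, 145, …
The difference pattern repeats every 3 terms and not for any smaller step, so p = 3.

3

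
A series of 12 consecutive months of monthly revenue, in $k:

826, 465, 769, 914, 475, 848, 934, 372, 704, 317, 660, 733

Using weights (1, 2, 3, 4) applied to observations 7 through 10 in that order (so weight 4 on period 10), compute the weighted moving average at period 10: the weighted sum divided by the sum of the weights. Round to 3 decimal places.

505.800

Weighted sum: 1·934 + 2·372 + 3·704 + 4·317 = 934 + 744 + 2112 + 1268 = 5058
Weight total: 1 + 2 + 3 + 4 = 10
WMA = 5058 / 10 = 505.800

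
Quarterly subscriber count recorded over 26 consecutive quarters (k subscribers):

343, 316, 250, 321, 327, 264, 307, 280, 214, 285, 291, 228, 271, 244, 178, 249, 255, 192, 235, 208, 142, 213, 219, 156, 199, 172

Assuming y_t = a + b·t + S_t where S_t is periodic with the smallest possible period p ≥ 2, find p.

First differences y_{t+1} − y_t: -27, -66, 71, 6, -63, 43, -27, -66, 71, 6, -63, 43, -27, -66, …
The difference pattern repeats every 6 terms and not for any smaller step, so p = 6.

6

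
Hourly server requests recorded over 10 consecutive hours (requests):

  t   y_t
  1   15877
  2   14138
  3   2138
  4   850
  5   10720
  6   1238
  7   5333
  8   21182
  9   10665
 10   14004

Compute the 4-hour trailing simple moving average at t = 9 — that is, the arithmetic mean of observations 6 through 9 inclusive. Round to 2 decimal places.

9604.50

Sum of periods 6–9: 1238 + 5333 + 21182 + 10665 = 38418
Divide by 4: 38418 / 4 = 9604.50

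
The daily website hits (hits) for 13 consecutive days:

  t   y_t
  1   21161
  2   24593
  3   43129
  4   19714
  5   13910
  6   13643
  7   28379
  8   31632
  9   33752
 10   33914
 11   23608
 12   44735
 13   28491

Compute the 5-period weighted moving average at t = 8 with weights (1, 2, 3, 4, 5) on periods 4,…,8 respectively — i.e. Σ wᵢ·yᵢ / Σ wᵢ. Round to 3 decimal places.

Weighted sum: 1·19714 + 2·13910 + 3·13643 + 4·28379 + 5·31632 = 19714 + 27820 + 40929 + 113516 + 158160 = 360139
Weight total: 1 + 2 + 3 + 4 + 5 = 15
WMA = 360139 / 15 = 24009.267

24009.267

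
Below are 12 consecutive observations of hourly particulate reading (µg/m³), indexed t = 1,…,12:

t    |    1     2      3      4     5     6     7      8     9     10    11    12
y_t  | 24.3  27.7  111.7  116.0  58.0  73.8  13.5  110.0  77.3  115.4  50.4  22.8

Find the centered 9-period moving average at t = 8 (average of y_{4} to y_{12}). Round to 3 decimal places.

70.800

Sum of periods 4–12: 116.0 + 58.0 + 73.8 + 13.5 + 110.0 + 77.3 + 115.4 + 50.4 + 22.8 = 637.2
Divide by 9: 637.2 / 9 = 70.800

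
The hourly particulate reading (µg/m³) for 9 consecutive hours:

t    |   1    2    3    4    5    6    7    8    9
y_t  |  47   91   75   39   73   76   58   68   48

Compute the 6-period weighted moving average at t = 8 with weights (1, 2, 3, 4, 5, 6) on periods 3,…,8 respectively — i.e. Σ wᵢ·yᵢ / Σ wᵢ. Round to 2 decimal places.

65.43

Weighted sum: 1·75 + 2·39 + 3·73 + 4·76 + 5·58 + 6·68 = 75 + 78 + 219 + 304 + 290 + 408 = 1374
Weight total: 1 + 2 + 3 + 4 + 5 + 6 = 21
WMA = 1374 / 21 = 65.43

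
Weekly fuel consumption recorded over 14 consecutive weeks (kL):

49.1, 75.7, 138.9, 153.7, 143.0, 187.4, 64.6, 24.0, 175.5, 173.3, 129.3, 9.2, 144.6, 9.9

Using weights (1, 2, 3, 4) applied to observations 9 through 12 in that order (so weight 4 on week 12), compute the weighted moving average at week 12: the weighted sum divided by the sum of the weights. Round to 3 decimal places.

Weighted sum: 1·175.5 + 2·173.3 + 3·129.3 + 4·9.2 = 175.5 + 346.6 + 387.9 + 36.8 = 946.8
Weight total: 1 + 2 + 3 + 4 = 10
WMA = 946.8 / 10 = 94.680

94.680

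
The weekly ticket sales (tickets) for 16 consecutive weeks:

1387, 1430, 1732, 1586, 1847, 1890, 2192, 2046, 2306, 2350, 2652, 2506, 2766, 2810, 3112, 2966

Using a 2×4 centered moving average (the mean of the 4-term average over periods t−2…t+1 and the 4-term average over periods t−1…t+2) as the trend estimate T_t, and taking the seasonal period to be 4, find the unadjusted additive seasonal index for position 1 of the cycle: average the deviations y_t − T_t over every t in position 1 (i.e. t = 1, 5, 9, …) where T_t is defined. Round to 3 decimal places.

Season position 1 occurs at t = 5, 9, 13 (where T_t is defined).
t=5: T_5 = 1821.25000; y_5 − T_5 = 1847 − 1821.25000 = 25.75000
t=9: T_9 = 2281.00000; y_9 − T_9 = 2306 − 2281.00000 = 25.00000
t=13: T_13 = 2741.00000; y_13 − T_13 = 2766 − 2741.00000 = 25.00000
Mean deviation: (25.75000 + 25.00000 + 25.00000) / 3 = 25.250

25.250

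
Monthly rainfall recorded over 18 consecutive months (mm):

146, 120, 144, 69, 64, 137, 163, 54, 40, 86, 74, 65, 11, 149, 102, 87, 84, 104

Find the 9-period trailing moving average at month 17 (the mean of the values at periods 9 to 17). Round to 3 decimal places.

77.556

Sum of periods 9–17: 40 + 86 + 74 + 65 + 11 + 149 + 102 + 87 + 84 = 698
Divide by 9: 698 / 9 = 77.556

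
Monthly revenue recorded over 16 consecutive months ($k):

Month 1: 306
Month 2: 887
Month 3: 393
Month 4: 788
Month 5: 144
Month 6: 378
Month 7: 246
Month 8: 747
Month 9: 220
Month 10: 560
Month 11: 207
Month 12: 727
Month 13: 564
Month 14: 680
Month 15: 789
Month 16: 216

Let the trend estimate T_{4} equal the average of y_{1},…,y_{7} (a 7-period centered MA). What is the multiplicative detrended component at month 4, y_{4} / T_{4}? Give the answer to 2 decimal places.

Trend T_4 = (306 + 887 + 393 + 788 + 144 + 378 + 246) / 7 = 3142/7 = 448.8571
Ratio to trend: 788 / 448.8571 = 1.76

1.76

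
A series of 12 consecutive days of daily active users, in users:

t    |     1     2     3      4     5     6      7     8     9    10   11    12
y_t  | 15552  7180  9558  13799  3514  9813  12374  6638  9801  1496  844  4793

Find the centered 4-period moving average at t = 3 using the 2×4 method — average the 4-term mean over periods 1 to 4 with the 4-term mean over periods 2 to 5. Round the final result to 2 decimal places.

10017.50

Sum over 1–4: 15552 + 7180 + 9558 + 13799 = 46089
Sum over 2–5: 7180 + 9558 + 13799 + 3514 = 34051
CMA at t=3 = (46089 + 34051) / (2·4) = 80140 / 8 = 10017.50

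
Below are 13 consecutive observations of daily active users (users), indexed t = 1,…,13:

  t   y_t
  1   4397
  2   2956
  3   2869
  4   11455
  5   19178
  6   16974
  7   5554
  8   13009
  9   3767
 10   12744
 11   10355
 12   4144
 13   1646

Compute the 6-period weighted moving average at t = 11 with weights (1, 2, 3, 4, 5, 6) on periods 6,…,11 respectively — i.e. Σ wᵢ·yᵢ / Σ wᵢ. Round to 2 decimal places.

9906.05

Weighted sum: 1·16974 + 2·5554 + 3·13009 + 4·3767 + 5·12744 + 6·10355 = 16974 + 11108 + 39027 + 15068 + 63720 + 62130 = 208027
Weight total: 1 + 2 + 3 + 4 + 5 + 6 = 21
WMA = 208027 / 21 = 9906.05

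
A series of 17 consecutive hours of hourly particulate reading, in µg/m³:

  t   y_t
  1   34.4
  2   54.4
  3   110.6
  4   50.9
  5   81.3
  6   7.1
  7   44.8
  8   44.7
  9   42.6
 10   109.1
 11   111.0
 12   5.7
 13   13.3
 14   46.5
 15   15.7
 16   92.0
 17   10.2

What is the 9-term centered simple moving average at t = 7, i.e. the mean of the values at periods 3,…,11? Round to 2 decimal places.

66.90

Sum of periods 3–11: 110.6 + 50.9 + 81.3 + 7.1 + 44.8 + 44.7 + 42.6 + 109.1 + 111.0 = 602.1
Divide by 9: 602.1 / 9 = 66.90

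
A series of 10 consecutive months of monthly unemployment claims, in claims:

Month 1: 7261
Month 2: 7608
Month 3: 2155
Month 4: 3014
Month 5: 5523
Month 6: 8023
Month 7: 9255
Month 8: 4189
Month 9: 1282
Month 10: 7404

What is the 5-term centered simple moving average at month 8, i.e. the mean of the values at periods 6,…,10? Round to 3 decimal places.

Sum of periods 6–10: 8023 + 9255 + 4189 + 1282 + 7404 = 30153
Divide by 5: 30153 / 5 = 6030.600

6030.600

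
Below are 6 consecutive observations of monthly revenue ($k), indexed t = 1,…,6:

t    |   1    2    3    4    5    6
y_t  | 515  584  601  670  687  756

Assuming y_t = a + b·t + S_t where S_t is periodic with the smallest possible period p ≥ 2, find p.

2

First differences y_{t+1} − y_t: 69, 17, 69, 17, 69, …
The difference pattern repeats every 2 terms and not for any smaller step, so p = 2.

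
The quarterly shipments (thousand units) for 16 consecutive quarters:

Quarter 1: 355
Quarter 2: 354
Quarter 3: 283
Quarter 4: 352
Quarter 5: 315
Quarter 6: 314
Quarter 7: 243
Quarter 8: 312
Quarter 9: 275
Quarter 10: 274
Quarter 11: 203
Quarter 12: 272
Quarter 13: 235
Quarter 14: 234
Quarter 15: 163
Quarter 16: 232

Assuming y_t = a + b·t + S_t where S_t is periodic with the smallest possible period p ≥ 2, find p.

First differences y_{t+1} − y_t: -1, -71, 69, -37, -1, -71, 69, -37, -1, -71, …
The difference pattern repeats every 4 terms and not for any smaller step, so p = 4.

4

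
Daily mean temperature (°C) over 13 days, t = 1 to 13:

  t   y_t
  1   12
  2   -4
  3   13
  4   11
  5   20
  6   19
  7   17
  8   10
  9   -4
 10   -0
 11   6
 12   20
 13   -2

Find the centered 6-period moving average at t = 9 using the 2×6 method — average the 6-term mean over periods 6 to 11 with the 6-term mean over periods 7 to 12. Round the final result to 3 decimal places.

8.083

Sum over 6–11: 19 + 17 + 10 + (-4) + (-0) + 6 = 48
Sum over 7–12: 17 + 10 + (-4) + (-0) + 6 + 20 = 49
CMA at t=9 = (48 + 49) / (2·6) = 97 / 12 = 8.083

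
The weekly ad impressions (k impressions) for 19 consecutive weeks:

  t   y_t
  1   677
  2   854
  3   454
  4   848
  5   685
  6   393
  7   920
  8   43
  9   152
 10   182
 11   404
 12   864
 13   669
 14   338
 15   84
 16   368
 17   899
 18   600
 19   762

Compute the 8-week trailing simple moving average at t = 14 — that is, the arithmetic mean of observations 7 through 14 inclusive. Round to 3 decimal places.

446.500

Sum of periods 7–14: 920 + 43 + 152 + 182 + 404 + 864 + 669 + 338 = 3572
Divide by 8: 3572 / 8 = 446.500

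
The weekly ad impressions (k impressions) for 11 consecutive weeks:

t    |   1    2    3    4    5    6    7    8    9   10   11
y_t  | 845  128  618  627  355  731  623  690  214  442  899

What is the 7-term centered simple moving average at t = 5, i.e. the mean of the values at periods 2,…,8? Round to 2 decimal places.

538.86

Sum of periods 2–8: 128 + 618 + 627 + 355 + 731 + 623 + 690 = 3772
Divide by 7: 3772 / 7 = 538.86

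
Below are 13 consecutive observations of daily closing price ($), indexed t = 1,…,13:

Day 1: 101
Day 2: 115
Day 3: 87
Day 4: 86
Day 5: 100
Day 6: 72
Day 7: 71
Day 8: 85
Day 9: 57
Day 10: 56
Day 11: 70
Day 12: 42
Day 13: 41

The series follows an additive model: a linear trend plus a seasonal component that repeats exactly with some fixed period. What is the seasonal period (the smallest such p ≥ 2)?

First differences y_{t+1} − y_t: 14, -28, -1, 14, -28, -1, 14, -28, …
The difference pattern repeats every 3 terms and not for any smaller step, so p = 3.

3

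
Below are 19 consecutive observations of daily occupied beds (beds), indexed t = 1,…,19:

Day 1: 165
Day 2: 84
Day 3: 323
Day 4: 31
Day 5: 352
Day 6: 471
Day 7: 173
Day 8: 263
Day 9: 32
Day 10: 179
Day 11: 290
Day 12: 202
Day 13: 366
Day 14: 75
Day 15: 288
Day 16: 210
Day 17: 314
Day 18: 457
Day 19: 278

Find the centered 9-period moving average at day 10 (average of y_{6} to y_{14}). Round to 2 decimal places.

227.89

Sum of periods 6–14: 471 + 173 + 263 + 32 + 179 + 290 + 202 + 366 + 75 = 2051
Divide by 9: 2051 / 9 = 227.89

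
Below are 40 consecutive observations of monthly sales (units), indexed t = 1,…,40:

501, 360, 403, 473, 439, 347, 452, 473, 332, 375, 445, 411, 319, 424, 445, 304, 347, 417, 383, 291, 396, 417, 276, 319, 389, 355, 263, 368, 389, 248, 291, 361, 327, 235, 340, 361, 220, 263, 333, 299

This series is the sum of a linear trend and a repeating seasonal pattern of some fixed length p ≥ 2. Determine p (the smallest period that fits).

7

First differences y_{t+1} − y_t: -141, 43, 70, -34, -92, 105, 21, -141, 43, 70, -34, -92, 105, 21, -141, 43, …
The difference pattern repeats every 7 terms and not for any smaller step, so p = 7.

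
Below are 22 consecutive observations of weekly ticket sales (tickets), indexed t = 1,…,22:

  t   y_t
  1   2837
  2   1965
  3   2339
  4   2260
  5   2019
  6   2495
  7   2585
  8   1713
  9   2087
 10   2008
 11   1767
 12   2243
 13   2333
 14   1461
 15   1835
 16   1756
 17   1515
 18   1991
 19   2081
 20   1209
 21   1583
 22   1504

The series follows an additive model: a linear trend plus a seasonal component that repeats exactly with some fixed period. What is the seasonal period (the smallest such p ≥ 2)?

6

First differences y_{t+1} − y_t: -872, 374, -79, -241, 476, 90, -872, 374, -79, -241, 476, 90, -872, 374, …
The difference pattern repeats every 6 terms and not for any smaller step, so p = 6.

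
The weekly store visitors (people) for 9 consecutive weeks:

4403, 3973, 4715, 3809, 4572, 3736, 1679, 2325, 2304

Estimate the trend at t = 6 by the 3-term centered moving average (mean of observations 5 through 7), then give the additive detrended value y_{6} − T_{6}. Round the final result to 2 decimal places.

Trend T_6 = (4572 + 3736 + 1679) / 3 = 9987/3 = 3329.0000
Detrended value: 3736 − 3329.0000 = 407.00

407.00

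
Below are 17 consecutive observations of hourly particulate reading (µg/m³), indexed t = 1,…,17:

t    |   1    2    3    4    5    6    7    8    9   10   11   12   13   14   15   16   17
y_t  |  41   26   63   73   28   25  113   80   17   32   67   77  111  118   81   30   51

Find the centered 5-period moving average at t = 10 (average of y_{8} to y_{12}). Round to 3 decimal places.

54.600

Sum of periods 8–12: 80 + 17 + 32 + 67 + 77 = 273
Divide by 5: 273 / 5 = 54.600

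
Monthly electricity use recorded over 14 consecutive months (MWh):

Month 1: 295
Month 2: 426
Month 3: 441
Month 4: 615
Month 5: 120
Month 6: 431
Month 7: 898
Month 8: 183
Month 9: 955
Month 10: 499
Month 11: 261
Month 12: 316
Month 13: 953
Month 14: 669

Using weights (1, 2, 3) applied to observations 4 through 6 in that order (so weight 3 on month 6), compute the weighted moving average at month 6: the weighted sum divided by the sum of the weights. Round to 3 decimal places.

358.000

Weighted sum: 1·615 + 2·120 + 3·431 = 615 + 240 + 1293 = 2148
Weight total: 1 + 2 + 3 = 6
WMA = 2148 / 6 = 358.000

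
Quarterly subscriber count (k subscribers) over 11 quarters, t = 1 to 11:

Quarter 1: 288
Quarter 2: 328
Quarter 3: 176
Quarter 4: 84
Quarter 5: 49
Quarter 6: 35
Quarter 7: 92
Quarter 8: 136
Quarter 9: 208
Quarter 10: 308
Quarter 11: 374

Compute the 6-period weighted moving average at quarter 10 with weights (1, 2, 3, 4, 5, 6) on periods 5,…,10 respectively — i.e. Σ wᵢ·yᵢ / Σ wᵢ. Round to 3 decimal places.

Weighted sum: 1·49 + 2·35 + 3·92 + 4·136 + 5·208 + 6·308 = 49 + 70 + 276 + 544 + 1040 + 1848 = 3827
Weight total: 1 + 2 + 3 + 4 + 5 + 6 = 21
WMA = 3827 / 21 = 182.238

182.238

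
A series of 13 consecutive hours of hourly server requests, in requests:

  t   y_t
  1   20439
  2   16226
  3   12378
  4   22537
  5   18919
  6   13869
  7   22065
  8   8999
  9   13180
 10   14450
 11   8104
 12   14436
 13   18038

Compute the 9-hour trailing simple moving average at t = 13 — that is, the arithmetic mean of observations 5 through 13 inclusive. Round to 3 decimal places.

Sum of periods 5–13: 18919 + 13869 + 22065 + 8999 + 13180 + 14450 + 8104 + 14436 + 18038 = 132060
Divide by 9: 132060 / 9 = 14673.333

14673.333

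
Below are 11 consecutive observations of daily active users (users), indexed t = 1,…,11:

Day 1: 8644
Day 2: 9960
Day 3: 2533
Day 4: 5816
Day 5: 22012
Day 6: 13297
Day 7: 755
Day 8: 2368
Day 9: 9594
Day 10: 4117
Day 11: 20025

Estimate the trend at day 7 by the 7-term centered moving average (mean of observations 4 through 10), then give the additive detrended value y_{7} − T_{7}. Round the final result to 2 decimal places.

-7524.86

Trend T_7 = (5816 + 22012 + 13297 + 755 + 2368 + 9594 + 4117) / 7 = 57959/7 = 8279.8571
Detrended value: 755 − 8279.8571 = -7524.86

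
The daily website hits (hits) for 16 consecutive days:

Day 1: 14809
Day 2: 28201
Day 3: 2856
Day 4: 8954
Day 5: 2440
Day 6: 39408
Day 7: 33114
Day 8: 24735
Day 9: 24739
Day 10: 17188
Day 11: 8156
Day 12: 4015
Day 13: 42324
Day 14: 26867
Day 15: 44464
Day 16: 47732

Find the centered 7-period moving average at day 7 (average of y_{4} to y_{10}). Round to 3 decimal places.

Sum of periods 4–10: 8954 + 2440 + 39408 + 33114 + 24735 + 24739 + 17188 = 150578
Divide by 7: 150578 / 7 = 21511.143

21511.143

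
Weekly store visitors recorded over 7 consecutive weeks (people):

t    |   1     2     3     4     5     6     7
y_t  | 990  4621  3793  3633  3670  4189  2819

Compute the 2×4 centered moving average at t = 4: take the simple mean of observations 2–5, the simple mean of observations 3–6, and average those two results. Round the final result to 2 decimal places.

3875.25

Sum over 2–5: 4621 + 3793 + 3633 + 3670 = 15717
Sum over 3–6: 3793 + 3633 + 3670 + 4189 = 15285
CMA at t=4 = (15717 + 15285) / (2·4) = 31002 / 8 = 3875.25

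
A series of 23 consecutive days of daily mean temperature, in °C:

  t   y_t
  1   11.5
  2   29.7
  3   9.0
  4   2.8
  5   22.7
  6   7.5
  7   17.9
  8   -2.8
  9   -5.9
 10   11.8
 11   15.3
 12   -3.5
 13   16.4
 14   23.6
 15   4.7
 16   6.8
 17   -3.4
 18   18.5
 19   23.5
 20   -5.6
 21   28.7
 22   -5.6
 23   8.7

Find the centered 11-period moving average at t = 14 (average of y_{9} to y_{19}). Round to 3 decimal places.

9.800

Sum of periods 9–19: (-5.9) + 11.8 + 15.3 + (-3.5) + 16.4 + 23.6 + 4.7 + 6.8 + (-3.4) + 18.5 + 23.5 = 107.8
Divide by 11: 107.8 / 11 = 9.800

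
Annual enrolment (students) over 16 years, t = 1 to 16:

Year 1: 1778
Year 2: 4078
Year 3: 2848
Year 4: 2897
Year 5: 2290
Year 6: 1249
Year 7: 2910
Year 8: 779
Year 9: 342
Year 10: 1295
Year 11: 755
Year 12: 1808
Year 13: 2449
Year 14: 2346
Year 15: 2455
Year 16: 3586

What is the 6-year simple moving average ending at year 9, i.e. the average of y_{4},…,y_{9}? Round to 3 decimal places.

Sum of periods 4–9: 2897 + 2290 + 1249 + 2910 + 779 + 342 = 10467
Divide by 6: 10467 / 6 = 1744.500

1744.500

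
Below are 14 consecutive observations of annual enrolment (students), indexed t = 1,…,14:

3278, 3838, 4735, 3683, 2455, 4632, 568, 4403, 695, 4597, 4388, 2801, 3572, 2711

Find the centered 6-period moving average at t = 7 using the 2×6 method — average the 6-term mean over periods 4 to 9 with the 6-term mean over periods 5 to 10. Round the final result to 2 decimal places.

2815.50

Sum over 4–9: 3683 + 2455 + 4632 + 568 + 4403 + 695 = 16436
Sum over 5–10: 2455 + 4632 + 568 + 4403 + 695 + 4597 = 17350
CMA at t=7 = (16436 + 17350) / (2·6) = 33786 / 12 = 2815.50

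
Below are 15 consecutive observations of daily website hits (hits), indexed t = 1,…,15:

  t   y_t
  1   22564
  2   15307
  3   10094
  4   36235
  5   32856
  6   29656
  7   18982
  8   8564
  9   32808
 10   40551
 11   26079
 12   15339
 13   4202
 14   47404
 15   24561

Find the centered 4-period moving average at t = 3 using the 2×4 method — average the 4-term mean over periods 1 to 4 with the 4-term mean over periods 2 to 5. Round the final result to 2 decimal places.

Sum over 1–4: 22564 + 15307 + 10094 + 36235 = 84200
Sum over 2–5: 15307 + 10094 + 36235 + 32856 = 94492
CMA at t=3 = (84200 + 94492) / (2·4) = 178692 / 8 = 22336.50

22336.50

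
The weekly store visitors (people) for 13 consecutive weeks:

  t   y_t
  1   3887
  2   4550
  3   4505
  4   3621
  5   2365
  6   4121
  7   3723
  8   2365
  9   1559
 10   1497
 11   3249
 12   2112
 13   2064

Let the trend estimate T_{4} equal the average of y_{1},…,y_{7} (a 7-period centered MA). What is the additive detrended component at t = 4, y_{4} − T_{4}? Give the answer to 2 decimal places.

-203.57

Trend T_4 = (3887 + 4550 + 4505 + 3621 + 2365 + 4121 + 3723) / 7 = 26772/7 = 3824.5714
Detrended value: 3621 − 3824.5714 = -203.57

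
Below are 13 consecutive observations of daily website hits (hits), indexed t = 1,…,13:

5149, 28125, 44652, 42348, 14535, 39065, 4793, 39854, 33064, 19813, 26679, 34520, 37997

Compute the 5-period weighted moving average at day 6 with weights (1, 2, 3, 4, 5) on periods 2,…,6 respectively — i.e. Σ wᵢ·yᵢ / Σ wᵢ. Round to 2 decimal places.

Weighted sum: 1·28125 + 2·44652 + 3·42348 + 4·14535 + 5·39065 = 28125 + 89304 + 127044 + 58140 + 195325 = 497938
Weight total: 1 + 2 + 3 + 4 + 5 = 15
WMA = 497938 / 15 = 33195.87

33195.87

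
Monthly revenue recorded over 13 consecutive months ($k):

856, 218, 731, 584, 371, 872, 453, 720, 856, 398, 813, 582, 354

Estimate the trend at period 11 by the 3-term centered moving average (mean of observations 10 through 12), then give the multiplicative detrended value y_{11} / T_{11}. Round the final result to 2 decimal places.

Trend T_11 = (398 + 813 + 582) / 3 = 1793/3 = 597.6667
Ratio to trend: 813 / 597.6667 = 1.36

1.36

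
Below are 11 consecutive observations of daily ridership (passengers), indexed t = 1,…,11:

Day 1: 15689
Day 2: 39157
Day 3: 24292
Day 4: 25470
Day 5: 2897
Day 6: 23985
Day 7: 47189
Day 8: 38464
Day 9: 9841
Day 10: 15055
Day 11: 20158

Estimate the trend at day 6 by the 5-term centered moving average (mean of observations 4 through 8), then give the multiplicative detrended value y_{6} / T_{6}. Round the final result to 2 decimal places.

Trend T_6 = (25470 + 2897 + 23985 + 47189 + 38464) / 5 = 138005/5 = 27601.0000
Ratio to trend: 23985 / 27601.0000 = 0.87

0.87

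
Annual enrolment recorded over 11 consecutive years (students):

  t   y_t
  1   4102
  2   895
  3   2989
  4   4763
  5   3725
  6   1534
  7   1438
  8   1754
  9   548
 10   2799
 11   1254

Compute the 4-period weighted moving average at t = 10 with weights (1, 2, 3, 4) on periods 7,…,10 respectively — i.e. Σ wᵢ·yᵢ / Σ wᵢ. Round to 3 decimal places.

1778.600

Weighted sum: 1·1438 + 2·1754 + 3·548 + 4·2799 = 1438 + 3508 + 1644 + 11196 = 17786
Weight total: 1 + 2 + 3 + 4 = 10
WMA = 17786 / 10 = 1778.600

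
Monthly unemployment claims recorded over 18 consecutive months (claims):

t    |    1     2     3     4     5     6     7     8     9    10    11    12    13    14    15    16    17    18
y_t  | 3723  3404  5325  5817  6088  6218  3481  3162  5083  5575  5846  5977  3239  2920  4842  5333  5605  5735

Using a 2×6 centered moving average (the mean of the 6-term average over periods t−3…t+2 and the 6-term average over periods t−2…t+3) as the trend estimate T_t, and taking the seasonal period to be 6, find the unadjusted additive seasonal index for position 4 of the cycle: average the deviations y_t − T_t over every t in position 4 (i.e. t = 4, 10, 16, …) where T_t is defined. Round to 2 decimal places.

741.25

Season position 4 occurs at t = 4, 10 (where T_t is defined).
t=4: T_4 = 5075.6667; y_4 − T_4 = 5817 − 5075.6667 = 741.3333
t=10: T_10 = 4833.8333; y_10 − T_10 = 5575 − 4833.8333 = 741.1667
Mean deviation: (741.3333 + 741.1667) / 2 = 741.25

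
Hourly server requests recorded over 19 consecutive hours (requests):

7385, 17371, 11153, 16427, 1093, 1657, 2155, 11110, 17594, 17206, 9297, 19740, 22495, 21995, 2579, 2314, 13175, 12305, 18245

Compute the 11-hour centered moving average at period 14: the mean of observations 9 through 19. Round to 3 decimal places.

14267.727

Sum of periods 9–19: 17594 + 17206 + 9297 + 19740 + 22495 + 21995 + 2579 + 2314 + 13175 + 12305 + 18245 = 156945
Divide by 11: 156945 / 11 = 14267.727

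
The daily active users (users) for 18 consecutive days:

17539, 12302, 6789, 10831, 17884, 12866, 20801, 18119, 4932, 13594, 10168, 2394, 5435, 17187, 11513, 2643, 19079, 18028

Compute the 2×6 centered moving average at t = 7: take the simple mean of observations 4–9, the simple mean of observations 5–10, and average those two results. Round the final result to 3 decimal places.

Sum over 4–9: 10831 + 17884 + 12866 + 20801 + 18119 + 4932 = 85433
Sum over 5–10: 17884 + 12866 + 20801 + 18119 + 4932 + 13594 = 88196
CMA at t=7 = (85433 + 88196) / (2·6) = 173629 / 12 = 14469.083

14469.083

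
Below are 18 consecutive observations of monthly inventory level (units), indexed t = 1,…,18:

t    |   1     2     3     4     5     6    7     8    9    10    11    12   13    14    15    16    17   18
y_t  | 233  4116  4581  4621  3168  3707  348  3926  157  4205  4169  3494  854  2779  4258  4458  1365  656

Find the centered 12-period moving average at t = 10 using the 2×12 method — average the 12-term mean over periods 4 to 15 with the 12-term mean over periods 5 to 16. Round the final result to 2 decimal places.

2967.04

Sum over 4–15: 4621 + 3168 + 3707 + 348 + 3926 + 157 + 4205 + 4169 + 3494 + 854 + 2779 + 4258 = 35686
Sum over 5–16: 3168 + 3707 + 348 + 3926 + 157 + 4205 + 4169 + 3494 + 854 + 2779 + 4258 + 4458 = 35523
CMA at t=10 = (35686 + 35523) / (2·12) = 71209 / 24 = 2967.04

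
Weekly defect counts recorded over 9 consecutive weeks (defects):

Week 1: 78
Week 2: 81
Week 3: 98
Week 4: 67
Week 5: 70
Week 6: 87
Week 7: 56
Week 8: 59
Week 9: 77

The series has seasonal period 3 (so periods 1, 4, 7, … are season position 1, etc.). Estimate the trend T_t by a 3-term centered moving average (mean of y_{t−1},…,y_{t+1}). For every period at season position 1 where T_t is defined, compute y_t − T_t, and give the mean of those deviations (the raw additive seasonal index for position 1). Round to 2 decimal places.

Season position 1 occurs at t = 4, 7 (where T_t is defined).
t=4: T_4 = 78.3333; y_4 − T_4 = 67 − 78.3333 = -11.3333
t=7: T_7 = 67.3333; y_7 − T_7 = 56 − 67.3333 = -11.3333
Mean deviation: (-11.3333 + -11.3333) / 2 = -11.33

-11.33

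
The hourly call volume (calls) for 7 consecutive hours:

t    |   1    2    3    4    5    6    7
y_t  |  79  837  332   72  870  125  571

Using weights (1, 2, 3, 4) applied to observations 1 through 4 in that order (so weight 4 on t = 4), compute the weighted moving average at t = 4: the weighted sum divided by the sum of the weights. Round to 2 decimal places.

303.70

Weighted sum: 1·79 + 2·837 + 3·332 + 4·72 = 79 + 1674 + 996 + 288 = 3037
Weight total: 1 + 2 + 3 + 4 = 10
WMA = 3037 / 10 = 303.70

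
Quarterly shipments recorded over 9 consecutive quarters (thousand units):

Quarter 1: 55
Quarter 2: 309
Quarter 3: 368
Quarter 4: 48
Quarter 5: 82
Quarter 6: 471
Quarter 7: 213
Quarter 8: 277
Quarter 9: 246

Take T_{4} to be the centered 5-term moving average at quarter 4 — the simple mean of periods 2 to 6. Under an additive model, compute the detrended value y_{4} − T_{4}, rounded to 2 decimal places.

-207.60

Trend T_4 = (309 + 368 + 48 + 82 + 471) / 5 = 1278/5 = 255.6000
Detrended value: 48 − 255.6000 = -207.60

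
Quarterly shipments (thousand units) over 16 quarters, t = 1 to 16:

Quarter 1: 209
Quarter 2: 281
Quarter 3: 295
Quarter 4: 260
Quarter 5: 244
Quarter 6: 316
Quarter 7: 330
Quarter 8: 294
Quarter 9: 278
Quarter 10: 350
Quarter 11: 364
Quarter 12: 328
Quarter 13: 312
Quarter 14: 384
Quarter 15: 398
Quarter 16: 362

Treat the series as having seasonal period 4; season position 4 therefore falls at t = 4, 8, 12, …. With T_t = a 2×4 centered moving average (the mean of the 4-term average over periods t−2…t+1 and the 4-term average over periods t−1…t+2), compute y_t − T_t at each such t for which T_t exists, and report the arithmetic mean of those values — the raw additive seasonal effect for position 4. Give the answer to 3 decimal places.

-14.625

Season position 4 occurs at t = 4, 8, 12 (where T_t is defined).
t=4: T_4 = 274.37500; y_4 − T_4 = 260 − 274.37500 = -14.37500
t=8: T_8 = 308.75000; y_8 − T_8 = 294 − 308.75000 = -14.75000
t=12: T_12 = 342.75000; y_12 − T_12 = 328 − 342.75000 = -14.75000
Mean deviation: (-14.37500 + -14.75000 + -14.75000) / 3 = -14.625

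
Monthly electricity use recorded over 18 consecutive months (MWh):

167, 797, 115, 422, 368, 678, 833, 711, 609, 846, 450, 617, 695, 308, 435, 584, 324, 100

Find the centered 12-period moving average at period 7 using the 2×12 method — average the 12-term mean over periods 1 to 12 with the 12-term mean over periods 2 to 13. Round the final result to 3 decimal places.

573.083

Sum over 1–12: 167 + 797 + 115 + 422 + 368 + 678 + 833 + 711 + 609 + 846 + 450 + 617 = 6613
Sum over 2–13: 797 + 115 + 422 + 368 + 678 + 833 + 711 + 609 + 846 + 450 + 617 + 695 = 7141
CMA at t=7 = (6613 + 7141) / (2·12) = 13754 / 24 = 573.083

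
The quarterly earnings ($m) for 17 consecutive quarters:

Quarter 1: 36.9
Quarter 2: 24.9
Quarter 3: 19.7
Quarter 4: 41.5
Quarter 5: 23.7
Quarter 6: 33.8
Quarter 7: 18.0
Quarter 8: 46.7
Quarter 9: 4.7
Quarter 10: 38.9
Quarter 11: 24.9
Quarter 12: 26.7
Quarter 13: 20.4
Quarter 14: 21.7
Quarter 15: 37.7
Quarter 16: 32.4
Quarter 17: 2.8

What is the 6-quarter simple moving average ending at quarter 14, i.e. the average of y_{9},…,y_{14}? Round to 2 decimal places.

22.88

Sum of periods 9–14: 4.7 + 38.9 + 24.9 + 26.7 + 20.4 + 21.7 = 137.3
Divide by 6: 137.3 / 6 = 22.88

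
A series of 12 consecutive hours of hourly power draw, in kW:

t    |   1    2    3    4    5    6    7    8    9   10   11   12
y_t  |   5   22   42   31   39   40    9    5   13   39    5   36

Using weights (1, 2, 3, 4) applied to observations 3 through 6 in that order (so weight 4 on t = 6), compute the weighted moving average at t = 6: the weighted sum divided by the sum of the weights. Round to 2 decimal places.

Weighted sum: 1·42 + 2·31 + 3·39 + 4·40 = 42 + 62 + 117 + 160 = 381
Weight total: 1 + 2 + 3 + 4 = 10
WMA = 381 / 10 = 38.10

38.10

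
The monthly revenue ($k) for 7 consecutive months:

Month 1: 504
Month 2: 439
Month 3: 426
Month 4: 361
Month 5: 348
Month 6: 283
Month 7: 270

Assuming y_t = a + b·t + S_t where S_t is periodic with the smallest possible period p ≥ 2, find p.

First differences y_{t+1} − y_t: -65, -13, -65, -13, -65, -13, …
The difference pattern repeats every 2 terms and not for any smaller step, so p = 2.

2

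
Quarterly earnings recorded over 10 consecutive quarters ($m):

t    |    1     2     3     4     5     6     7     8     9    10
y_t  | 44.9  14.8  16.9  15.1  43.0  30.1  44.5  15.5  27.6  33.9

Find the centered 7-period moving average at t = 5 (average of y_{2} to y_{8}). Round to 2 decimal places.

Sum of periods 2–8: 14.8 + 16.9 + 15.1 + 43.0 + 30.1 + 44.5 + 15.5 = 179.9
Divide by 7: 179.9 / 7 = 25.70

25.70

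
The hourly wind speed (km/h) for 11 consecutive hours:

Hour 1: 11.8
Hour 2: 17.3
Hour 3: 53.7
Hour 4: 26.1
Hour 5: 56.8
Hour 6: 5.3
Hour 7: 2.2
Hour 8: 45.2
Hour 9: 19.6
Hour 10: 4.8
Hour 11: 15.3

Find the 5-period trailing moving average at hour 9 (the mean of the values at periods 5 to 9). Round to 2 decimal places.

Sum of periods 5–9: 56.8 + 5.3 + 2.2 + 45.2 + 19.6 = 129.1
Divide by 5: 129.1 / 5 = 25.82

25.82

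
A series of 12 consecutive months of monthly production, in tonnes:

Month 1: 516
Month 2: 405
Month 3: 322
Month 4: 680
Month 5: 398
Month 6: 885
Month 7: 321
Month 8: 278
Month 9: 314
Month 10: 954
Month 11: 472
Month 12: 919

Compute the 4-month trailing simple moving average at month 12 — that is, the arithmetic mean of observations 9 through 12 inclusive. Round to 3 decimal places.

664.750

Sum of periods 9–12: 314 + 954 + 472 + 919 = 2659
Divide by 4: 2659 / 4 = 664.750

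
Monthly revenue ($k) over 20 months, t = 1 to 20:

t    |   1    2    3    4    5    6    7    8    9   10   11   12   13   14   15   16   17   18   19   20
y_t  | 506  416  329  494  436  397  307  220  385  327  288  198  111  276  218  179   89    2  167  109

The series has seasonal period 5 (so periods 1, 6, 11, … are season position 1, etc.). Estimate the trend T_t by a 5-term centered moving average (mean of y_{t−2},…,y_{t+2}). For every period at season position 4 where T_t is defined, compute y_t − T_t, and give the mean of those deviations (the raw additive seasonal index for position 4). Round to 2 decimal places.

79.60

Season position 4 occurs at t = 4, 9, 14 (where T_t is defined).
t=4: T_4 = 414.4000; y_4 − T_4 = 494 − 414.4000 = 79.6000
t=9: T_9 = 305.4000; y_9 − T_9 = 385 − 305.4000 = 79.6000
t=14: T_14 = 196.4000; y_14 − T_14 = 276 − 196.4000 = 79.6000
Mean deviation: (79.6000 + 79.6000 + 79.6000) / 3 = 79.60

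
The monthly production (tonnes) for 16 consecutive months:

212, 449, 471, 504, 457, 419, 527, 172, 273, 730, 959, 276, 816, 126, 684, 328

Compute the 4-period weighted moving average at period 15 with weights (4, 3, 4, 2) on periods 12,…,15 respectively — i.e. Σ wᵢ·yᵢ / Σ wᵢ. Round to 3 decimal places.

Weighted sum: 4·276 + 3·816 + 4·126 + 2·684 = 1104 + 2448 + 504 + 1368 = 5424
Weight total: 4 + 3 + 4 + 2 = 13
WMA = 5424 / 13 = 417.231

417.231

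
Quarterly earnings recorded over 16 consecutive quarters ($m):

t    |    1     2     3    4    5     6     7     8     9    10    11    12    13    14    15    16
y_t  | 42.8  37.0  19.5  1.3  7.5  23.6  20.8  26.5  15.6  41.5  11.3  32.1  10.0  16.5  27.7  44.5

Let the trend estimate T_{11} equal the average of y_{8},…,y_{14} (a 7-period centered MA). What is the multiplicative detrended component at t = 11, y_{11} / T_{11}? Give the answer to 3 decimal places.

Trend T_11 = (26.5 + 15.6 + 41.5 + 11.3 + 32.1 + 10.0 + 16.5) / 7 = 153.5/7 = 21.92857
Ratio to trend: 11.3 / 21.92857 = 0.515

0.515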